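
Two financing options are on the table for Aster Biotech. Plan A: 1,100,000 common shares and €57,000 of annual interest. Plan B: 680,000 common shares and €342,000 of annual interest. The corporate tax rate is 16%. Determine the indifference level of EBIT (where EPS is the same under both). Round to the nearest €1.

€803,429

Set EPS_A = EPS_B: (EBIT − €57,000)(1 − 0.16) ÷ 1,100,000 = (EBIT − €342,000)(1 − 0.16) ÷ 680,000.
Cancelling (1 − t) and cross-multiplying: 680,000·(EBIT − 57,000) = 1,100,000·(EBIT − 342,000).
EBIT × (1,100,000 − 680,000) = 342,000 × 1,100,000 − 57,000 × 680,000 = 337,440,000,000, so EBIT = 337,440,000,000 ÷ 420,000 = 803,428.57.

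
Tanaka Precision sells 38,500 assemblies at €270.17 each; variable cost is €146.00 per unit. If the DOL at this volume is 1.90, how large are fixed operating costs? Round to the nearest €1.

Contribution at this volume is 38,500 × €124.17 = €4,780,545.00.
DOL = contribution / EBIT, so EBIT = €4,780,545.00 / 1.90 = €2,516,076.32.
Fixed costs = CM − EBIT = €4,780,545.00 − €2,516,076.32 = €2,264,469.

€2,264,469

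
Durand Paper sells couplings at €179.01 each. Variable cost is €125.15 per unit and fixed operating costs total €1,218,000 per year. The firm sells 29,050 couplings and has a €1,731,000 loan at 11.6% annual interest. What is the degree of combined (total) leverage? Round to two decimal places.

Contribution at this volume is 29,050 × €53.86 = €1,564,633.00.
Subtracting fixed costs: EBIT = €1,564,633.00 − €1,218,000 = €346,633.00. Interest = €200,796.00, so EBIT − I = €145,837.00.
DCL = contribution ÷ (EBIT − I) = €1,564,633.00 ÷ €145,837.00 = 10.7286.

10.73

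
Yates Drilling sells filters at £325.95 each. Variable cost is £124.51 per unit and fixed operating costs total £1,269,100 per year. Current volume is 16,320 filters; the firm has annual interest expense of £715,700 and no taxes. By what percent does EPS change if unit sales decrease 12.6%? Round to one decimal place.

-31.8%

Contribution at this volume is 16,320 × £201.44 = £3,287,500.80.
EBIT = £3,287,500.80 − £1,269,100 = £2,018,400.80.
Interest = £715,700.00, so EBIT − I = £1,302,700.80.
DCL = total CM / (EBIT − I) = £3,287,500.80 / £1,302,700.80 = 2.5236.
EPS therefore changes by 2.5236 × (-12.6%) = -31.8%.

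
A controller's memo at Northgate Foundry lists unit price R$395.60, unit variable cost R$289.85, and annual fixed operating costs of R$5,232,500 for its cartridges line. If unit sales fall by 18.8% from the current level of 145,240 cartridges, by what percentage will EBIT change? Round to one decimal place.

-28.5%

Total contribution margin = 145,240 × R$105.75 = R$15,359,130.00.
Operating income = contribution − fixed costs = R$15,359,130.00 − R$5,232,500 = R$10,126,630.00.
So DOL = total CM / EBIT = R$15,359,130.00 / R$10,126,630.00 = 1.5167.
Operating income changes by 1.5167 × -18.8% = -28.5%.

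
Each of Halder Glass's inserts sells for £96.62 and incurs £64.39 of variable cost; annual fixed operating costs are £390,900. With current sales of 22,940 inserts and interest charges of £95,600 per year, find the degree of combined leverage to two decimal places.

At 22,940 units, contribution = 22,940 × £32.23 = £739,356.20.
Operating income = contribution − fixed costs = £739,356.20 − £390,900 = £348,456.20. Interest = £95,600.00.
DOL = £739,356.20 ÷ £348,456.20 = 2.1218; DFL = £348,456.20 ÷ £252,856.20 = 1.3781.
DCL = DOL × DFL = 2.1218 × 1.3781 = 2.9241.

2.92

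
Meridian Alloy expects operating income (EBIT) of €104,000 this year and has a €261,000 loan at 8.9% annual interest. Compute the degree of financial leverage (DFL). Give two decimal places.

Interest = €23,229.00.
Degree of financial leverage = EBIT / (EBIT − interest) = €104,000 / €80,771.00 = 1.2876.

1.29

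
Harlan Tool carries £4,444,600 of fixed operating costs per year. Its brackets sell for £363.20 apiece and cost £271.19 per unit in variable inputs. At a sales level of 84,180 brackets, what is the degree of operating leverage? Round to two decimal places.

At 84,180 units, contribution = 84,180 × £92.01 = £7,745,401.80.
EBIT = £7,745,401.80 − £4,444,600 = £3,300,801.80.
So DOL = total CM / EBIT = £7,745,401.80 / £3,300,801.80 = 2.3465.

2.35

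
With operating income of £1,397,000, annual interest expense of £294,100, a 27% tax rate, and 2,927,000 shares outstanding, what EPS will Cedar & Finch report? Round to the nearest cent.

£0.28

Interest = £294,100.00, so EBT = £1,397,000 − £294,100.00 = £1,102,900.00.
After tax at 27%: net income = £1,102,900.00 × 0.73 = £805,117.00.
EPS = £805,117.00 ÷ 2,927,000 = £0.28.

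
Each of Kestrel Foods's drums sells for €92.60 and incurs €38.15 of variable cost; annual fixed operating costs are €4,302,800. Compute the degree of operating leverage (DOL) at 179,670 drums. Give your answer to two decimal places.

At 179,670 units, contribution = 179,670 × €54.45 = €9,783,031.50.
Subtracting fixed costs: EBIT = €9,783,031.50 − €4,302,800 = €5,480,231.50.
DOL = contribution ÷ EBIT = €9,783,031.50 ÷ €5,480,231.50 = 1.7851.

1.79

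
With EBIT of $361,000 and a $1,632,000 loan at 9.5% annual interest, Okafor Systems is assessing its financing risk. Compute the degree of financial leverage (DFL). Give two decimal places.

1.75

Annual interest charges come to $155,040.00.
DFL = EBIT ÷ (EBIT − I) = $361,000 ÷ ($361,000 − $155,040.00) = $361,000 ÷ $205,960.00 = 1.7528.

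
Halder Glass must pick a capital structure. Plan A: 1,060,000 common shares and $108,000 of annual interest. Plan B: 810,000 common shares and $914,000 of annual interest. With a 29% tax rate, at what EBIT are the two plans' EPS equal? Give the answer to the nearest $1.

$3,525,440

At indifference, (EBIT − 108,000)(1 − t)/1,060,000 = (EBIT − 914,000)(1 − t)/810,000.
Cancelling (1 − t) and cross-multiplying: 810,000·(EBIT − 108,000) = 1,060,000·(EBIT − 914,000).
Solving, EBIT = (914,000·1,060,000 − 108,000·810,000) / (1,060,000 − 810,000) = 881,360,000,000 / 250,000 = 3,525,440.00.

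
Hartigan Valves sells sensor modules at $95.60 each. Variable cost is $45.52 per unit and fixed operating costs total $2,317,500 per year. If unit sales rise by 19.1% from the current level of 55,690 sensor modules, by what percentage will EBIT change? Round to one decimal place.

Contribution at this volume is 55,690 × $50.08 = $2,788,955.20.
Subtracting fixed costs: EBIT = $2,788,955.20 − $2,317,500 = $471,455.20.
Degree of operating leverage = $2,788,955.20 / $471,455.20 = 5.9156.
So EBIT moves 5.9156 × (+19.1%) = +113.0%.

+113.0%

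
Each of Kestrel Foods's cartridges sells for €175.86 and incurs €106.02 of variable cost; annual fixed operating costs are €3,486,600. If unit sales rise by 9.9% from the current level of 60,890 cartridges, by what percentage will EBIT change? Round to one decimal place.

Total contribution margin = 60,890 × €69.84 = €4,252,557.60.
EBIT = €4,252,557.60 − €3,486,600 = €765,957.60.
DOL = contribution ÷ EBIT = €4,252,557.60 ÷ €765,957.60 = 5.5519.
%ΔEBIT = DOL × %ΔSales = 5.5519 × +9.9% = +55.0%.

+55.0%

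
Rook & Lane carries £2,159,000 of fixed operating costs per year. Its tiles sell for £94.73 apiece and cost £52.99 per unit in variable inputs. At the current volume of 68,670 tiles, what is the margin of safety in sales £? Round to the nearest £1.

Unit CM = price − variable cost = £94.73 − £52.99 = £41.74. Break-even units = £2,159,000 ÷ £41.74 = 51,724.96; break-even revenue = 51,724.96 × £94.73 = £4,899,905.85.
Current sales = 68,670 × £94.73 = £6,505,109.10.
Margin of safety = £6,505,109.10 − £4,899,905.85 = £1,605,203.

£1,605,203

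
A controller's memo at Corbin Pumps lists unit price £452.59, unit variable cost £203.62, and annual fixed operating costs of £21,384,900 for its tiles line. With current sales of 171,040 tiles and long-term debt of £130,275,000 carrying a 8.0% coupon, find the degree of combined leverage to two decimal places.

At 171,040 units, contribution = 171,040 × £248.97 = £42,583,828.80.
EBIT = £42,583,828.80 − £21,384,900 = £21,198,928.80. Interest = £10,422,000.00, so EBIT − I = £10,776,928.80.
Degree of total leverage = total CM / (EBIT − interest) = £42,583,828.80 / £10,776,928.80 = 3.9514.

3.95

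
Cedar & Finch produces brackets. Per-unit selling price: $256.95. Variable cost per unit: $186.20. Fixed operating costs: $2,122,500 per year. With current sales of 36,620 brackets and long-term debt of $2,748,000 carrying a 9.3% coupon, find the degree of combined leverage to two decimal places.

12.18

Contribution at this volume is 36,620 × $70.75 = $2,590,865.00.
Subtracting fixed costs: EBIT = $2,590,865.00 − $2,122,500 = $468,365.00. Interest = $255,564.00, so EBIT − I = $212,801.00.
Degree of total leverage = total CM / (EBIT − interest) = $2,590,865.00 / $212,801.00 = 12.1751.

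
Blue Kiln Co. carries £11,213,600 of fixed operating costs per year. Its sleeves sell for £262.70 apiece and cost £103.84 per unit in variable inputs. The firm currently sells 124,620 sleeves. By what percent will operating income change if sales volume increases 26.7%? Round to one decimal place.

At 124,620 units, contribution = 124,620 × £158.86 = £19,797,133.20.
EBIT = £19,797,133.20 − £11,213,600 = £8,583,533.20.
So DOL = total CM / EBIT = £19,797,133.20 / £8,583,533.20 = 2.3064.
Operating income changes by 2.3064 × +26.7% = +61.6%.

+61.6%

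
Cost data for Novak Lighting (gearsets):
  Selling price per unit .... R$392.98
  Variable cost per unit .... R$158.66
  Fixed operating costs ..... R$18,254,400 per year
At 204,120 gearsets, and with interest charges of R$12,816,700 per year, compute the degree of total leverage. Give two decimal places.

2.85

Contribution at this volume is 204,120 × R$234.32 = R$47,829,398.40.
Operating income = contribution − fixed costs = R$47,829,398.40 − R$18,254,400 = R$29,574,998.40. Interest = R$12,816,700.00.
DOL = R$47,829,398.40 ÷ R$29,574,998.40 = 1.6172; DFL = R$29,574,998.40 ÷ R$16,758,298.40 = 1.7648.
DCL = DOL × DFL = 1.6172 × 1.7648 = 2.8540.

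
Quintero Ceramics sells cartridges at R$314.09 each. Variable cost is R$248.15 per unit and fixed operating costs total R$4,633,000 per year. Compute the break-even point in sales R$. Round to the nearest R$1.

CM per unit = R$314.09 − R$248.15 = R$65.94; CM ratio = R$65.94 / R$314.09 = 0.2099.
Break-even sales = FC ÷ CM ratio = R$4,633,000 × R$314.09 / R$65.94 = R$22,068,228.

R$22,068,228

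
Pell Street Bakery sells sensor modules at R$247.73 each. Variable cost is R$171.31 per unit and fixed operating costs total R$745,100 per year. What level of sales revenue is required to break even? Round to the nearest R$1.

R$2,415,384

Contribution margin per unit = R$247.73 − R$171.31 = R$76.42, a CM ratio of R$76.42 ÷ R$247.73 = 0.3085.
Break-even sales = FC ÷ CM ratio = R$745,100 × R$247.73 / R$76.42 = R$2,415,384.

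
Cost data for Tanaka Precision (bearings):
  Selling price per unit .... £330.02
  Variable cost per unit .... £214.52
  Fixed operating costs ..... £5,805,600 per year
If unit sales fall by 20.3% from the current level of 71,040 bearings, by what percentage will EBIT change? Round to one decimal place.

At 71,040 units, contribution = 71,040 × £115.50 = £8,205,120.00.
EBIT = £8,205,120.00 − £5,805,600 = £2,399,520.00.
DOL = contribution ÷ EBIT = £8,205,120.00 ÷ £2,399,520.00 = 3.4195.
So EBIT moves 3.4195 × (-20.3%) = -69.4%.

-69.4%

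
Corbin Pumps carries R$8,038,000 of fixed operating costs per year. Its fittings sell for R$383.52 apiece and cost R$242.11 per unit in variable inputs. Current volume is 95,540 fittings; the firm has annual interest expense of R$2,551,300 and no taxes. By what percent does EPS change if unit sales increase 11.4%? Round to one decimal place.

+52.7%

Contribution at this volume is 95,540 × R$141.41 = R$13,510,311.40.
EBIT = R$13,510,311.40 − R$8,038,000 = R$5,472,311.40.
Interest = R$2,551,300.00, so EBIT − I = R$2,921,011.40.
Degree of combined leverage = contribution ÷ (EBIT − I) = R$13,510,311.40 ÷ R$2,921,011.40 = 4.6252.
EPS therefore changes by 4.6252 × (+11.4%) = +52.7%.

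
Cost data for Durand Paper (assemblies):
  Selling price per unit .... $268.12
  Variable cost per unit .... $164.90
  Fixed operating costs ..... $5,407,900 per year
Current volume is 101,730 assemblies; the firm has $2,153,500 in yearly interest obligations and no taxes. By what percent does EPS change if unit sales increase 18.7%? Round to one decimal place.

+66.8%

At 101,730 units, contribution = 101,730 × $103.22 = $10,500,570.60.
Subtracting fixed costs: EBIT = $10,500,570.60 − $5,407,900 = $5,092,670.60.
After interest of $2,153,500.00, pre-tax earnings = $2,939,170.60.
DCL = total CM / (EBIT − I) = $10,500,570.60 / $2,939,170.60 = 3.5726.
EPS therefore changes by 3.5726 × (+18.7%) = +66.8%.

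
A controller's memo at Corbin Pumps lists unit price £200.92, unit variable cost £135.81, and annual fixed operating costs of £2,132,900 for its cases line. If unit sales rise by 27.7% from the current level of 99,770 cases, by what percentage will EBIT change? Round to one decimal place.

+41.2%

Total contribution margin = 99,770 × £65.11 = £6,496,024.70.
EBIT = £6,496,024.70 − £2,132,900 = £4,363,124.70.
So DOL = total CM / EBIT = £6,496,024.70 / £4,363,124.70 = 1.4888.
So EBIT moves 1.4888 × (+27.7%) = +41.2%.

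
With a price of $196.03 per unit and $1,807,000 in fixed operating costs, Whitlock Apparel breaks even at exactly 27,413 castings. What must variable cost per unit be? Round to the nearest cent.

$130.11

Contribution per unit must be FC / Q = $1,807,000 / 27,413 = $65.9176.
Variable cost per unit = $196.03 − $65.9176 = $130.11.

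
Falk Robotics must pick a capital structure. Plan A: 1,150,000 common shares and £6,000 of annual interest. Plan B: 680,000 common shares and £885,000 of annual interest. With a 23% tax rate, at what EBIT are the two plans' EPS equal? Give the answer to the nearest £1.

£2,156,745

At indifference, (EBIT − 6,000)(1 − t)/1,150,000 = (EBIT − 885,000)(1 − t)/680,000.
Cancelling (1 − t) and cross-multiplying: 680,000·(EBIT − 6,000) = 1,150,000·(EBIT − 885,000).
Solving, EBIT = (885,000·1,150,000 − 6,000·680,000) / (1,150,000 − 680,000) = 1,013,670,000,000 / 470,000 = 2,156,744.68.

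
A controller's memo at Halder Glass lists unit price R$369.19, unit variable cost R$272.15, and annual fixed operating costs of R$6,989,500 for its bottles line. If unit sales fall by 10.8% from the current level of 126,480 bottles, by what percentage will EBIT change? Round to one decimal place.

At 126,480 units, contribution = 126,480 × R$97.04 = R$12,273,619.20.
Subtracting fixed costs: EBIT = R$12,273,619.20 − R$6,989,500 = R$5,284,119.20.
So DOL = total CM / EBIT = R$12,273,619.20 / R$5,284,119.20 = 2.3227.
%ΔEBIT = DOL × %ΔSales = 2.3227 × -10.8% = -25.1%.

-25.1%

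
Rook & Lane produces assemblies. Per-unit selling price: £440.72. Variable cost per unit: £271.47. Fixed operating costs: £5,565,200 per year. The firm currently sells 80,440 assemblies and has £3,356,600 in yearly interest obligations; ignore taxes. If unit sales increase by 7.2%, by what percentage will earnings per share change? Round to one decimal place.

At 80,440 units, contribution = 80,440 × £169.25 = £13,614,470.00.
Operating income = contribution − fixed costs = £13,614,470.00 − £5,565,200 = £8,049,270.00.
Interest = £3,356,600.00, so EBIT − I = £4,692,670.00.
Degree of combined leverage = contribution ÷ (EBIT − I) = £13,614,470.00 ÷ £4,692,670.00 = 2.9012.
EPS therefore changes by 2.9012 × (+7.2%) = +20.9%.

+20.9%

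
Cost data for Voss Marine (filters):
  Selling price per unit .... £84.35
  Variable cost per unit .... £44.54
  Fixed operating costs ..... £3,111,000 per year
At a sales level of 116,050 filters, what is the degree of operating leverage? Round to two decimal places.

Total contribution margin = 116,050 × £39.81 = £4,619,950.50.
EBIT = £4,619,950.50 − £3,111,000 = £1,508,950.50.
DOL = contribution ÷ EBIT = £4,619,950.50 ÷ £1,508,950.50 = 3.0617.

3.06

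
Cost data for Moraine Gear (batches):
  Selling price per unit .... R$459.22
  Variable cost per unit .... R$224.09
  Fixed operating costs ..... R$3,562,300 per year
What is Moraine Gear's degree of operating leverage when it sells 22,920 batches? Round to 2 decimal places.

2.95

Total contribution margin = 22,920 × R$235.13 = R$5,389,179.60.
Subtracting fixed costs: EBIT = R$5,389,179.60 − R$3,562,300 = R$1,826,879.60.
Degree of operating leverage = R$5,389,179.60 / R$1,826,879.60 = 2.9499.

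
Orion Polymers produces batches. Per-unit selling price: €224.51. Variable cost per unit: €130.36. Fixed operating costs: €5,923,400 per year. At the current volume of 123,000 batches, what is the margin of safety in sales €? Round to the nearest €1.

€13,489,796

Unit CM = price − variable cost = €224.51 − €130.36 = €94.15. Break-even units = €5,923,400 ÷ €94.15 = 62,914.50; break-even revenue = 62,914.50 × €224.51 = €14,124,933.98.
Current sales = 123,000 × €224.51 = €27,614,730.00.
Margin of safety = €27,614,730.00 − €14,124,933.98 = €13,489,796.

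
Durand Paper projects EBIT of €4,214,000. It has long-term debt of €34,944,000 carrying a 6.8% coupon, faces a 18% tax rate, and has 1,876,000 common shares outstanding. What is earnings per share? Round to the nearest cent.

Interest = €2,376,192.00, so EBT = €4,214,000 − €2,376,192.00 = €1,837,808.00.
Net income = €1,837,808.00 × (1 − 0.18) = €1,507,002.56.
EPS = €1,507,002.56 ÷ 1,876,000 = €0.80.

€0.80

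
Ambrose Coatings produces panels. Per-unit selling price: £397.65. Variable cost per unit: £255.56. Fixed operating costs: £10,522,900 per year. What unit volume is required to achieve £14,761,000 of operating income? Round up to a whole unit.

177,943 panels

Unit CM = price − variable cost = £397.65 − £255.56 = £142.09.
Units = (FC + target) / CM = (£10,522,900 + £14,761,000) / £142.09 = 177,942.85, so 177,943 panels.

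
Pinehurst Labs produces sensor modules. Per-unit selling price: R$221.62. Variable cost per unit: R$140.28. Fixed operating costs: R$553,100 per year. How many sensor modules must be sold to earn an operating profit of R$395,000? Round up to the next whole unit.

11,657 sensor modules

Contribution margin per unit = R$221.62 − R$140.28 = R$81.34.
Need Q such that Q × R$81.34 − R$553,100 = R$395,000, i.e. Q = R$948,100 / R$81.34 = 11,656.01 → 11,657.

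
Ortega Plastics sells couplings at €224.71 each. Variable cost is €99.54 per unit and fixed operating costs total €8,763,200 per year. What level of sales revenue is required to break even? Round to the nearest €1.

€15,732,034

Contribution margin per unit = €224.71 − €99.54 = €125.17, a CM ratio of €125.17 ÷ €224.71 = 0.5570.
Break-even revenue = fixed costs × price ÷ CM = €8,763,200 × €224.71 ÷ €125.17 = €15,732,034.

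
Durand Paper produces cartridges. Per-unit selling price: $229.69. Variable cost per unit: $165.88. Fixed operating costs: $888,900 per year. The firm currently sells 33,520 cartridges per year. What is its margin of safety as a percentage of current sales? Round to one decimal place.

Each unit contributes $229.69 − $165.88 = $63.81. Break-even units = $888,900 ÷ $63.81 = 13,930.42; break-even revenue = 13,930.42 × $229.69 = $3,199,677.81.
Current sales = 33,520 × $229.69 = $7,699,208.80.
Margin of safety = ($7,699,208.80 − $3,199,677.81) ÷ $7,699,208.80 = 58.4%.

58.4%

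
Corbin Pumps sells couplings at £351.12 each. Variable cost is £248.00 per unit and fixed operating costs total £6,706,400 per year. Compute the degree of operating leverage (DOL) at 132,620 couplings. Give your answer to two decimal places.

Contribution at this volume is 132,620 × £103.12 = £13,675,774.40.
EBIT = £13,675,774.40 − £6,706,400 = £6,969,374.40.
So DOL = total CM / EBIT = £13,675,774.40 / £6,969,374.40 = 1.9623.

1.96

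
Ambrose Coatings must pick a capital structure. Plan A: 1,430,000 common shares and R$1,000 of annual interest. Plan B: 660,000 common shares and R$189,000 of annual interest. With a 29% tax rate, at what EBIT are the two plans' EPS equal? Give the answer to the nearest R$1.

At indifference, (EBIT − 1,000)(1 − t)/1,430,000 = (EBIT − 189,000)(1 − t)/660,000.
Cancelling (1 − t) and cross-multiplying: 660,000·(EBIT − 1,000) = 1,430,000·(EBIT − 189,000).
Solving, EBIT = (189,000·1,430,000 − 1,000·660,000) / (1,430,000 − 660,000) = 269,610,000,000 / 770,000 = 350,142.86.

R$350,143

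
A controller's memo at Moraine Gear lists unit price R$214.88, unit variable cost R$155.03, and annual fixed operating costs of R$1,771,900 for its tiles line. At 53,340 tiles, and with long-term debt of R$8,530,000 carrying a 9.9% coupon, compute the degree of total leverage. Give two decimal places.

5.54

Total contribution margin = 53,340 × R$59.85 = R$3,192,399.00.
EBIT = R$3,192,399.00 − R$1,771,900 = R$1,420,499.00. Interest = R$844,470.00.
DOL = R$3,192,399.00 ÷ R$1,420,499.00 = 2.2474; DFL = R$1,420,499.00 ÷ R$576,029.00 = 2.4660.
Combined leverage = 2.2474 × 2.4660 = 5.5421.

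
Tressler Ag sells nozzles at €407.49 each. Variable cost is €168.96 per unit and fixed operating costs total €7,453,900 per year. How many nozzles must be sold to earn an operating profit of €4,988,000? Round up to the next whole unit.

52,161 nozzles

Unit CM = price − variable cost = €407.49 − €168.96 = €238.53.
Need Q such that Q × €238.53 − €7,453,900 = €4,988,000, i.e. Q = €12,441,900 / €238.53 = 52,160.73 → 52,161.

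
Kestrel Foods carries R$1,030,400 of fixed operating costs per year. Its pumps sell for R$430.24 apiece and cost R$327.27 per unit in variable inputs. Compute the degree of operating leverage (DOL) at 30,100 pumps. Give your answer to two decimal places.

1.50

Total contribution margin = 30,100 × R$102.97 = R$3,099,397.00.
Operating income = contribution − fixed costs = R$3,099,397.00 − R$1,030,400 = R$2,068,997.00.
DOL = contribution ÷ EBIT = R$3,099,397.00 ÷ R$2,068,997.00 = 1.4980.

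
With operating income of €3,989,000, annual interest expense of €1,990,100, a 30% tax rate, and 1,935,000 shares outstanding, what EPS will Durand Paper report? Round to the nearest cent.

€0.72

Interest = €1,990,100.00, so EBT = €3,989,000 − €1,990,100.00 = €1,998,900.00.
After tax at 30%: net income = €1,998,900.00 × 0.70 = €1,399,230.00.
Per share: €1,399,230.00 / 1,935,000 shares = €0.72.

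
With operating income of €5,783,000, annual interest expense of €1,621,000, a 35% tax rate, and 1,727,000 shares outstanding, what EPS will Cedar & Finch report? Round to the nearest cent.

€1.57

Interest = €1,621,000.00, so EBT = €5,783,000 − €1,621,000.00 = €4,162,000.00.
Net income = €4,162,000.00 × (1 − 0.35) = €2,705,300.00.
EPS = €2,705,300.00 ÷ 1,727,000 = €1.57.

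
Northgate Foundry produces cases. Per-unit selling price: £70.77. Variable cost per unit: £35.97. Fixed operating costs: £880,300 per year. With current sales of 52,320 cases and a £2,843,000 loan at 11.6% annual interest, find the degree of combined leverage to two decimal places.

2.98

At 52,320 units, contribution = 52,320 × £34.80 = £1,820,736.00.
Subtracting fixed costs: EBIT = £1,820,736.00 − £880,300 = £940,436.00. Interest = £329,788.00.
DOL = £1,820,736.00 ÷ £940,436.00 = 1.9361; DFL = £940,436.00 ÷ £610,648.00 = 1.5401.
Combined leverage = 1.9361 × 1.5401 = 2.9818.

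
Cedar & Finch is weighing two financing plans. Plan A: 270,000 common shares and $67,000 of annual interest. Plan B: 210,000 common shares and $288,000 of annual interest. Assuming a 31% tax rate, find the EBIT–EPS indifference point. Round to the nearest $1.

At indifference, (EBIT − 67,000)(1 − t)/270,000 = (EBIT − 288,000)(1 − t)/210,000.
The (1 − t) factor cancels: (EBIT − 67,000) × 210,000 = (EBIT − 288,000) × 270,000.
EBIT × (270,000 − 210,000) = 288,000 × 270,000 − 67,000 × 210,000 = 63,690,000,000, so EBIT = 63,690,000,000 ÷ 60,000 = 1,061,500.00.

$1,061,500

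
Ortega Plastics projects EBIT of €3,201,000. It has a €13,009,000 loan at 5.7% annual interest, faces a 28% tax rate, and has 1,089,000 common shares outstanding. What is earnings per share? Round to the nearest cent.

€1.63

Pre-tax income = €3,201,000 − €741,513.00 = €2,459,487.00.
After tax at 28%: net income = €2,459,487.00 × 0.72 = €1,770,830.64.
Per share: €1,770,830.64 / 1,089,000 shares = €1.63.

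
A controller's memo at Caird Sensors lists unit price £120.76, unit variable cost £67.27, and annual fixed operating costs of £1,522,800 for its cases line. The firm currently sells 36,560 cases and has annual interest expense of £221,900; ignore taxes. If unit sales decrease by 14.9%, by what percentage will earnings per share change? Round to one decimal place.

-138.2%

Total contribution margin = 36,560 × £53.49 = £1,955,594.40.
EBIT = £1,955,594.40 − £1,522,800 = £432,794.40.
Interest = £221,900.00, so EBIT − I = £210,894.40.
Degree of combined leverage = contribution ÷ (EBIT − I) = £1,955,594.40 ÷ £210,894.40 = 9.2729.
EPS therefore changes by 9.2729 × (-14.9%) = -138.2%.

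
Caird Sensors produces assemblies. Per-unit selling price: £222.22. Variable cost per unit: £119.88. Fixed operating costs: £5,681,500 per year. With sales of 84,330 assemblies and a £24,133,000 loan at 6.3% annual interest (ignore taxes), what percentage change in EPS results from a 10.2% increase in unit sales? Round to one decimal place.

+61.6%

At 84,330 units, contribution = 84,330 × £102.34 = £8,630,332.20.
Operating income = contribution − fixed costs = £8,630,332.20 − £5,681,500 = £2,948,832.20.
After interest of £1,520,379.00, pre-tax earnings = £1,428,453.20.
DCL = total CM / (EBIT − I) = £8,630,332.20 / £1,428,453.20 = 6.0417.
EPS therefore changes by 6.0417 × (+10.2%) = +61.6%.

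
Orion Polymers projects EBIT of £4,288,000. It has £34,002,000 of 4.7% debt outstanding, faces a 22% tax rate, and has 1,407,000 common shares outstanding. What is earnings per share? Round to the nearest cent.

Interest = £1,598,094.00, so EBT = £4,288,000 − £1,598,094.00 = £2,689,906.00.
Net income = £2,689,906.00 × (1 − 0.22) = £2,098,126.68.
Per share: £2,098,126.68 / 1,407,000 shares = £1.49.

£1.49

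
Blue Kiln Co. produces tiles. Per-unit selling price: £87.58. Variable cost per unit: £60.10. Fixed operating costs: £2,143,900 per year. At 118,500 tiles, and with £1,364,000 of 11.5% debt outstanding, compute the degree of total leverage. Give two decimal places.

3.41

Contribution at this volume is 118,500 × £27.48 = £3,256,380.00.
EBIT = £3,256,380.00 − £2,143,900 = £1,112,480.00. Interest = £156,860.00, so EBIT − I = £955,620.00.
DCL = contribution ÷ (EBIT − I) = £3,256,380.00 ÷ £955,620.00 = 3.4076.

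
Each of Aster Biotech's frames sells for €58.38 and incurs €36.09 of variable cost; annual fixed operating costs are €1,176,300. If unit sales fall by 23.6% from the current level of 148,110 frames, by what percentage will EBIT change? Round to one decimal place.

-36.7%

Total contribution margin = 148,110 × €22.29 = €3,301,371.90.
EBIT = €3,301,371.90 − €1,176,300 = €2,125,071.90.
Degree of operating leverage = €3,301,371.90 / €2,125,071.90 = 1.5535.
Operating income changes by 1.5535 × -23.6% = -36.7%.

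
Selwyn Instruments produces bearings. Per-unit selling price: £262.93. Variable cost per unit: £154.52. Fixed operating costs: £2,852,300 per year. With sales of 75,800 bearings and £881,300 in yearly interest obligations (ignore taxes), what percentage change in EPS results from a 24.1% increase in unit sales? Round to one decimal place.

Total contribution margin = 75,800 × £108.41 = £8,217,478.00.
EBIT = £8,217,478.00 − £2,852,300 = £5,365,178.00.
Interest = £881,300.00, so EBIT − I = £4,483,878.00.
DCL = total CM / (EBIT − I) = £8,217,478.00 / £4,483,878.00 = 1.8327.
EPS therefore changes by 1.8327 × (+24.1%) = +44.2%.

+44.2%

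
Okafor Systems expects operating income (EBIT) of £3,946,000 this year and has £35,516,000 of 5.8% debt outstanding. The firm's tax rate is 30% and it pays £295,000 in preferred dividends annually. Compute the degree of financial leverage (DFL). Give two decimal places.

Interest = £2,059,928.00.
Preferred dividends grossed up pre-tax: £295,000 / (1 − 0.30) = £421,428.57.
DFL = EBIT ÷ [EBIT − I − D_p/(1−t)] = £3,946,000 ÷ [£3,946,000 − £2,059,928.00 − £421,428.57] = £3,946,000 ÷ £1,464,643.43 = 2.6942.

2.69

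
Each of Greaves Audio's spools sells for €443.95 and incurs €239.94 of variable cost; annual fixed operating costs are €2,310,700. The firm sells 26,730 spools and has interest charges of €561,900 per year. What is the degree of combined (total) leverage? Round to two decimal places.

Contribution at this volume is 26,730 × €204.01 = €5,453,187.30.
Subtracting fixed costs: EBIT = €5,453,187.30 − €2,310,700 = €3,142,487.30. Interest = €561,900.00, so EBIT − I = €2,580,587.30.
DCL = contribution ÷ (EBIT − I) = €5,453,187.30 ÷ €2,580,587.30 = 2.1132.

2.11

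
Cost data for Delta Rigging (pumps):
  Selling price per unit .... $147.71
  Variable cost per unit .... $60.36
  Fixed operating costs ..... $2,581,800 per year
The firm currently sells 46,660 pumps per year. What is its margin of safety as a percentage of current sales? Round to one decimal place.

36.7%

Unit CM = price − variable cost = $147.71 − $60.36 = $87.35. Break-even units = $2,581,800 ÷ $87.35 = 29,556.95; break-even revenue = 29,556.95 × $147.71 = $4,365,857.79.
Current sales = 46,660 × $147.71 = $6,892,148.60.
Margin of safety = ($6,892,148.60 − $4,365,857.79) ÷ $6,892,148.60 = 36.7%.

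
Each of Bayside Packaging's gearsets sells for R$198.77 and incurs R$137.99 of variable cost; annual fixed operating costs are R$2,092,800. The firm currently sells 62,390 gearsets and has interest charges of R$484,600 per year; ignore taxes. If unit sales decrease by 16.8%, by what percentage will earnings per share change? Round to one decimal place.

-52.4%

At 62,390 units, contribution = 62,390 × R$60.78 = R$3,792,064.20.
EBIT = R$3,792,064.20 − R$2,092,800 = R$1,699,264.20.
Interest = R$484,600.00, so EBIT − I = R$1,214,664.20.
DCL = total CM / (EBIT − I) = R$3,792,064.20 / R$1,214,664.20 = 3.1219.
EPS therefore changes by 3.1219 × (-16.8%) = -52.4%.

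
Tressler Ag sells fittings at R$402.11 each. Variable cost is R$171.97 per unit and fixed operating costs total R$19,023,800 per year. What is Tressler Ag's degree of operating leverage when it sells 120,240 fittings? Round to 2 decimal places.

Contribution at this volume is 120,240 × R$230.14 = R$27,672,033.60.
EBIT = R$27,672,033.60 − R$19,023,800 = R$8,648,233.60.
Degree of operating leverage = R$27,672,033.60 / R$8,648,233.60 = 3.1997.

3.20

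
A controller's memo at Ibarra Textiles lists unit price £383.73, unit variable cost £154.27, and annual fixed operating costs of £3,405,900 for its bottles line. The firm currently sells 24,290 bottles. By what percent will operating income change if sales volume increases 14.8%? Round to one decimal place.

Total contribution margin = 24,290 × £229.46 = £5,573,583.40.
Subtracting fixed costs: EBIT = £5,573,583.40 − £3,405,900 = £2,167,683.40.
Degree of operating leverage = £5,573,583.40 / £2,167,683.40 = 2.5712.
Operating income changes by 2.5712 × +14.8% = +38.1%.

+38.1%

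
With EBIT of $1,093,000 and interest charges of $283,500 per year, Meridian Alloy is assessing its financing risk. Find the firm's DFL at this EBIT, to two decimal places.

1.35

Annual interest charges come to $283,500.00.
Degree of financial leverage = EBIT / (EBIT − interest) = $1,093,000 / $809,500.00 = 1.3502.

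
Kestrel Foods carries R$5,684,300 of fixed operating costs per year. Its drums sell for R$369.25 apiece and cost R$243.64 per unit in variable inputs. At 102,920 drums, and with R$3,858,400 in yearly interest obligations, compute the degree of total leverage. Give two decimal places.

Total contribution margin = 102,920 × R$125.61 = R$12,927,781.20.
Subtracting fixed costs: EBIT = R$12,927,781.20 − R$5,684,300 = R$7,243,481.20. Interest = R$3,858,400.00, so EBIT − I = R$3,385,081.20.
Degree of total leverage = total CM / (EBIT − interest) = R$12,927,781.20 / R$3,385,081.20 = 3.8190.

3.82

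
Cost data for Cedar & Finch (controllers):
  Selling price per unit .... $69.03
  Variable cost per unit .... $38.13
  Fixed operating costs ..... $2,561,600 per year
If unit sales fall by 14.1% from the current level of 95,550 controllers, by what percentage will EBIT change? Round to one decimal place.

At 95,550 units, contribution = 95,550 × $30.90 = $2,952,495.00.
Operating income = contribution − fixed costs = $2,952,495.00 − $2,561,600 = $390,895.00.
DOL = contribution ÷ EBIT = $2,952,495.00 ÷ $390,895.00 = 7.5532.
Operating income changes by 7.5532 × -14.1% = -106.5%.

-106.5%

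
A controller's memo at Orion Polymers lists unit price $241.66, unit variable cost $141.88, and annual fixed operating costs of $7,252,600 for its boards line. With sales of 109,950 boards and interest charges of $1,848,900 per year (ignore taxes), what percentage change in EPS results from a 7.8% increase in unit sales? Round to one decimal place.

+45.8%

At 109,950 units, contribution = 109,950 × $99.78 = $10,970,811.00.
Operating income = contribution − fixed costs = $10,970,811.00 − $7,252,600 = $3,718,211.00.
Interest = $1,848,900.00, so EBIT − I = $1,869,311.00.
Degree of combined leverage = contribution ÷ (EBIT − I) = $10,970,811.00 ÷ $1,869,311.00 = 5.8689.
%ΔEPS = DCL × %ΔSales = 5.8689 × +7.8% = +45.8%.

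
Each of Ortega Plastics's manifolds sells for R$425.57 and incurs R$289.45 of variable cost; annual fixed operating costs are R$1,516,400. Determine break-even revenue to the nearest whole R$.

Contribution margin per unit = R$425.57 − R$289.45 = R$136.12, a CM ratio of R$136.12 ÷ R$425.57 = 0.3199.
Break-even sales = FC ÷ CM ratio = R$1,516,400 × R$425.57 / R$136.12 = R$4,740,922.

R$4,740,922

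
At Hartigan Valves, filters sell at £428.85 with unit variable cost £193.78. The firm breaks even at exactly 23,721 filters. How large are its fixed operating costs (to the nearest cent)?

Unit CM = price − variable cost = £428.85 − £193.78 = £235.07.
Fixed costs = break-even units × CM = 23,721 × £235.07 = £5,576,095.47.

£5,576,095.47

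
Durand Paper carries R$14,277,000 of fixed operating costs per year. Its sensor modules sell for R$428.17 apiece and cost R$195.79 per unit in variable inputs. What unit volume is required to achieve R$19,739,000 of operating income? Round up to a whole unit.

Contribution margin per unit = R$428.17 − R$195.79 = R$232.38.
Need Q such that Q × R$232.38 − R$14,277,000 = R$19,739,000, i.e. Q = R$34,016,000 / R$232.38 = 146,380.93 → 146,381.

146,381 sensor modules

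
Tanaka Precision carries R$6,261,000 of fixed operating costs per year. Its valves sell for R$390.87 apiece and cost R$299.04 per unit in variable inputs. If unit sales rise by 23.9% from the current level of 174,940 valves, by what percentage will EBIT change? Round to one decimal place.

Total contribution margin = 174,940 × R$91.83 = R$16,064,740.20.
EBIT = R$16,064,740.20 − R$6,261,000 = R$9,803,740.20.
DOL = contribution ÷ EBIT = R$16,064,740.20 ÷ R$9,803,740.20 = 1.6386.
Operating income changes by 1.6386 × +23.9% = +39.2%.

+39.2%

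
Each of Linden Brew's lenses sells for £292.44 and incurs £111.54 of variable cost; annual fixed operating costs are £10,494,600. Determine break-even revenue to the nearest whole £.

CM per unit = £292.44 − £111.54 = £180.90; CM ratio = £180.90 / £292.44 = 0.6186.
Break-even revenue = fixed costs × price ÷ CM = £10,494,600 × £292.44 ÷ £180.90 = £16,965,400.

£16,965,400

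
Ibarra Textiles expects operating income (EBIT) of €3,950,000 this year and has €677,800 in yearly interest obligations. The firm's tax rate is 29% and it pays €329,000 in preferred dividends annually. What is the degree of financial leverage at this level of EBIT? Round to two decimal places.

1.41

Interest = €677,800.00.
Preferred dividends grossed up pre-tax: €329,000 / (1 − 0.29) = €463,380.28.
DFL = EBIT ÷ [EBIT − I − D_p/(1−t)] = €3,950,000 ÷ [€3,950,000 − €677,800.00 − €463,380.28] = €3,950,000 ÷ €2,808,819.72 = 1.4063.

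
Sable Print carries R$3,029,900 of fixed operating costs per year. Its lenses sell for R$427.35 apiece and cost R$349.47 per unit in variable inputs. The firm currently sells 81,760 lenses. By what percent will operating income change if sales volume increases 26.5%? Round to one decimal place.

Contribution at this volume is 81,760 × R$77.88 = R$6,367,468.80.
Operating income = contribution − fixed costs = R$6,367,468.80 − R$3,029,900 = R$3,337,568.80.
So DOL = total CM / EBIT = R$6,367,468.80 / R$3,337,568.80 = 1.9078.
So EBIT moves 1.9078 × (+26.5%) = +50.6%.

+50.6%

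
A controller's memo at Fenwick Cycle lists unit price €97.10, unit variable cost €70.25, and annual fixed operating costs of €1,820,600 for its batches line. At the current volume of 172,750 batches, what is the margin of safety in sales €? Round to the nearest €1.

€10,190,030

Unit CM = price − variable cost = €97.10 − €70.25 = €26.85. Break-even units = €1,820,600 ÷ €26.85 = 67,806.33; break-even revenue = 67,806.33 × €97.10 = €6,583,994.79.
Actual sales revenue = 172,750 × €97.10 = €16,774,025.00.
Margin of safety = €16,774,025.00 − €6,583,994.79 = €10,190,030.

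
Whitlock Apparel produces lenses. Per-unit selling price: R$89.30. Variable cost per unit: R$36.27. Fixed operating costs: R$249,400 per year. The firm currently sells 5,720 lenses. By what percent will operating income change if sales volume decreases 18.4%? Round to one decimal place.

-103.5%

Total contribution margin = 5,720 × R$53.03 = R$303,331.60.
Operating income = contribution − fixed costs = R$303,331.60 − R$249,400 = R$53,931.60.
DOL = contribution ÷ EBIT = R$303,331.60 ÷ R$53,931.60 = 5.6244.
So EBIT moves 5.6244 × (-18.4%) = -103.5%.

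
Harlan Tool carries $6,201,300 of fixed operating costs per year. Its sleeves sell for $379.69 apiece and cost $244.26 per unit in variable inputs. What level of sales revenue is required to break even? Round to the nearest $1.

$17,385,894

CM per unit = $379.69 − $244.26 = $135.43; CM ratio = $135.43 / $379.69 = 0.3567.
Break-even sales = FC ÷ CM ratio = $6,201,300 × $379.69 / $135.43 = $17,385,894.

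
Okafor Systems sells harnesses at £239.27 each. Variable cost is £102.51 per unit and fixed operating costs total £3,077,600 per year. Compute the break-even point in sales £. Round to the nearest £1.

£5,384,450

Contribution margin per unit = £239.27 − £102.51 = £136.76, a CM ratio of £136.76 ÷ £239.27 = 0.5716.
Break-even revenue = fixed costs × price ÷ CM = £3,077,600 × £239.27 ÷ £136.76 = £5,384,450.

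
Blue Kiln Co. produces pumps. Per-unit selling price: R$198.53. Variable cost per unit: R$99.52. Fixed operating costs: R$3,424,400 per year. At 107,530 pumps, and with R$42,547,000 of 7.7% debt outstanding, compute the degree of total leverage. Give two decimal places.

2.70

Contribution at this volume is 107,530 × R$99.01 = R$10,646,545.30.
EBIT = R$10,646,545.30 − R$3,424,400 = R$7,222,145.30. Interest = R$3,276,119.00, so EBIT − I = R$3,946,026.30.
Degree of total leverage = total CM / (EBIT − interest) = R$10,646,545.30 / R$3,946,026.30 = 2.6980.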